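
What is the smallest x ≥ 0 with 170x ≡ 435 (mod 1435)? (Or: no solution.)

11

gcd(1435, 170):
  1435 = 8*170 + 75
  170 = 2*75 + 20
  75 = 3*20 + 15
  20 = 1*15 + 5
  15 = 3*5
so gcd(1435, 170) = 5.
5 divides 435, so solutions exist.
Back-substitute for Bézout coefficients:
  5 = 20 - 1*15
  ... = 170*(76) + 1435*(-9)
So 170*(76) ≡ 5 (mod 1435); multiply by 87: x ≡ 6612 (mod 287).
Smallest nonnegative: x = 6612 mod 287 = 11.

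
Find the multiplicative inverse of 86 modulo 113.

gcd(113, 86) = 1  (113 = 1·86 + 27, 86 = 3·27 + 5, 27 = 5·5 + 2, 5 = 2·2 + 1, 2 = 2·1).
Back-substituting, 86·(46) + 113·(-35) = 1.
So 86·46 ≡ 1 (mod 113), and 46 mod 113 = 46.

46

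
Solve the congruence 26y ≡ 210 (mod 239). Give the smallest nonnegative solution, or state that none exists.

100

gcd(239, 26) = 1  (239 = 9*26 + 5, 26 = 5*5 + 1, 5 = 5*1).
1 divides 210, so solutions exist.
Back-substituting, 26*(46) + 239*(-5) = 1.
So 26*(46) ≡ 1 (mod 239); multiply by 210: y ≡ 9660 (mod 239).
Smallest nonnegative: y = 9660 mod 239 = 100.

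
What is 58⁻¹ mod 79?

gcd(79, 58):
  79 = 1×58 + 21
  58 = 2×21 + 16
  21 = 1×16 + 5
  16 = 3×5 + 1
  5 = 5×1
so gcd(79, 58) = 1.
Back-substitute for Bézout coefficients:
  1 = 16 - 3×5
  ... = 58×(15) + 79×(-11)
So 58×15 ≡ 1 (mod 79), and 15 mod 79 = 15.

15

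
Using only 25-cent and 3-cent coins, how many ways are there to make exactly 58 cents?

1

Need nonnegative integers with 25j + 3k = 58.
gcd(25, 3) = 1, and 25·(1) + 3·(-8) = 1.
So (j₀, k₀) = (58, -464); general j = 58 + 3t, k = -464 - 25t.
j ≥ 0 ⇒ t ≥ -19; k ≥ 0 ⇒ t ≤ -19. That's 1 value of t.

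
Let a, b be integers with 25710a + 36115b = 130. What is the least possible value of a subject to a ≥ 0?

gcd(36115, 25710):
  36115 = 1×25710 + 10405
  25710 = 2×10405 + 4900
  10405 = 2×4900 + 605
  4900 = 8×605 + 60
  605 = 10×60 + 5
  60 = 12×5
so gcd(36115, 25710) = 5.
5 divides 130, so solutions exist.
Back-substitute for Bézout coefficients:
  5 = 605 - 10×60
  ... = 25710×(-597) + 36115×(425)
Scale by 130/5 = 26: (a₀, b₀) = (-15522, 11050).
General solution: a = -15522 + 7223t, b = 11050 - 5142t for integer t.
a ≥ 0: smallest is -15522 mod 7223 = 6147 (at t = 3), with b = -4376.

6147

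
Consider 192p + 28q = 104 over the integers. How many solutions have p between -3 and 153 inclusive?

gcd(192, 28) = 4.
By Bézout, 192*(-1) + 28*(7) = 4.
Particular solution: (2, -10).
General solution: p = 2 + 7t, q = -10 - 48t for integer t.
-3 ≤ 2 + 7t ≤ 153 gives t ∈ [0, 21], which is 22 values.

22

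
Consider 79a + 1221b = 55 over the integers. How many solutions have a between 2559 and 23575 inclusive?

gcd(1221, 79) = 1  (1221 = 15×79 + 36, 79 = 2×36 + 7, 36 = 5×7 + 1, 7 = 7×1).
Back-substituting, 79×(-170) + 1221×(11) = 1.
Scale by 55: particular solution (-9350, 605); reduce a mod 1221: (418, -27).
General solution: a = 418 + 1221t, b = -27 - 79t for integer t.
2559 ≤ 418 + 1221t ≤ 23575 gives t ∈ [2, 18], which is 17 values.

17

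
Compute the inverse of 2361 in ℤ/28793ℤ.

gcd(28793, 2361):
  28793 = 12*2361 + 461
  2361 = 5*461 + 56
  461 = 8*56 + 13
  56 = 4*13 + 4
  13 = 3*4 + 1
  4 = 4*1
so gcd(28793, 2361) = 1.
Back-substitute for Bézout coefficients:
  1 = 13 - 3*4
  ... = 2361*(-6683) + 28793*(548)
So 2361*-6683 ≡ 1 (mod 28793), and -6683 mod 28793 = 22110.

22110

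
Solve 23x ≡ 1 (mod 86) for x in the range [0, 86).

gcd(86, 23) = 1  (86 = 3·23 + 17, 23 = 1·17 + 6, 17 = 2·6 + 5, 6 = 1·5 + 1, 5 = 5·1).
Back-substituting, 23·(15) + 86·(-4) = 1.
So 23·15 ≡ 1 (mod 86), and 15 mod 86 = 15.

15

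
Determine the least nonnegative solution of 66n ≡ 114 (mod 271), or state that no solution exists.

gcd(271, 66) = 1.
1 divides 114, so solutions exist.
By Bézout, 66*(-78) + 271*(19) = 1.
So 66*(-78) ≡ 1 (mod 271); multiply by 114: n ≡ -8892 (mod 271).
Smallest nonnegative: n = -8892 mod 271 = 51.

51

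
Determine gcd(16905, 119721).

21

gcd(119721, 16905):
  119721 = 7*16905 + 1386
  16905 = 12*1386 + 273
  1386 = 5*273 + 21
  273 = 13*21
so gcd(119721, 16905) = 21.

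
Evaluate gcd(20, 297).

gcd(297, 20):
  297 = 14·20 + 17
  20 = 1·17 + 3
  17 = 5·3 + 2
  3 = 1·2 + 1
  2 = 2·1
so gcd(297, 20) = 1.

1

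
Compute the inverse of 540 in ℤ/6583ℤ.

gcd(6583, 540) = 1.
By Bézout, 540*(2109) + 6583*(-173) = 1.
So 540*2109 ≡ 1 (mod 6583), and 2109 mod 6583 = 2109.

2109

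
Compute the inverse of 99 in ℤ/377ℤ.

278

gcd(377, 99) = 1.
By Bézout, 99·(-99) + 377·(26) = 1.
So 99·-99 ≡ 1 (mod 377), and -99 mod 377 = 278.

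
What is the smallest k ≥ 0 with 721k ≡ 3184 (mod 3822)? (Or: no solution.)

no solution

gcd(3822, 721):
  3822 = 5*721 + 217
  721 = 3*217 + 70
  217 = 3*70 + 7
  70 = 10*7
so gcd(3822, 721) = 7.
7 does not divide 3184, so the congruence has no solution.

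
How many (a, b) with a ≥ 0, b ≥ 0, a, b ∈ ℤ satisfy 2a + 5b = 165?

gcd(5, 2) = 1.
By Bézout, 2·(-2) + 5·(1) = 1.
One solution: (0, 33).
General: a = 0 + 5t, b = 33 - 2t.
a ≥ 0 ⇒ t ≥ 0; b ≥ 0 ⇒ t ≤ 16. So t ∈ [0, 16]: 17 solutions.

17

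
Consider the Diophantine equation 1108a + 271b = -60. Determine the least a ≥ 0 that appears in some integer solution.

133

gcd(1108, 271) = 1.
1 divides -60, so solutions exist.
By Bézout, 1108·(-79) + 271·(323) = 1.
Scale by -60/1 = -60: (a₀, b₀) = (4740, -19380).
General solution: a = 4740 + 271t, b = -19380 - 1108t for integer t.
a ≥ 0: smallest is 4740 mod 271 = 133 (at t = -17), with b = -544.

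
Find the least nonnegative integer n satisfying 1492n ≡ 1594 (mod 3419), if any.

gcd(3419, 1492):
  3419 = 2*1492 + 435
  1492 = 3*435 + 187
  435 = 2*187 + 61
  187 = 3*61 + 4
  61 = 15*4 + 1
  4 = 4*1
so gcd(3419, 1492) = 1.
1 divides 1594, so solutions exist.
Back-substitute for Bézout coefficients:
  1 = 61 - 15*4
  ... = 1492*(-841) + 3419*(367)
So 1492*(-841) ≡ 1 (mod 3419); multiply by 1594: n ≡ -1340554 (mod 3419).
Smallest nonnegative: n = -1340554 mod 3419 = 3113.

3113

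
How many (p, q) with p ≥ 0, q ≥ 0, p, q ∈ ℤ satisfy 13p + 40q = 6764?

gcd(40, 13):
  40 = 3·13 + 1
  13 = 13·1
so gcd(40, 13) = 1.
Back-substitute for Bézout coefficients:
  1 = 40 - 3·13
  ... = 13·(-3) + 40·(1)
Scale by 6764: one solution is (-20292, 6764). Reduce p mod 40: (28, 160).
General: p = 28 + 40t, q = 160 - 13t.
p ≥ 0 ⇒ t ≥ 0; q ≥ 0 ⇒ t ≤ 12. So t ∈ [0, 12]: 13 solutions.

13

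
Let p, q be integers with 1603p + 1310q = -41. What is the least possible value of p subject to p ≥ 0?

903

gcd(1603, 1310):
  1603 = 1*1310 + 293
  1310 = 4*293 + 138
  293 = 2*138 + 17
  138 = 8*17 + 2
  17 = 8*2 + 1
  2 = 2*1
so gcd(1603, 1310) = 1.
1 divides -41, so solutions exist.
Back-substitute for Bézout coefficients:
  1 = 17 - 8*2
  ... = 1603*(617) + 1310*(-755)
Scale by -41/1 = -41: (p₀, q₀) = (-25297, 30955).
General solution: p = -25297 + 1310t, q = 30955 - 1603t for integer t.
p ≥ 0: smallest is -25297 mod 1310 = 903 (at t = 20), with q = -1105.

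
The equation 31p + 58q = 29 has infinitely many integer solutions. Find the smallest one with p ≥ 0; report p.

29

gcd(58, 31):
  58 = 1×31 + 27
  31 = 1×27 + 4
  27 = 6×4 + 3
  4 = 1×3 + 1
  3 = 3×1
so gcd(58, 31) = 1.
1 divides 29, so solutions exist.
Back-substitute for Bézout coefficients:
  1 = 4 - 1×3
  ... = 31×(15) + 58×(-8)
Scale by 29/1 = 29: (p₀, q₀) = (435, -232).
General solution: p = 435 + 58t, q = -232 - 31t for integer t.
p ≥ 0: smallest is 435 mod 58 = 29 (at t = -7), with q = -15.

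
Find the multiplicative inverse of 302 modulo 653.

gcd(653, 302) = 1.
By Bézout, 302*(-80) + 653*(37) = 1.
So 302*-80 ≡ 1 (mod 653), and -80 mod 653 = 573.

573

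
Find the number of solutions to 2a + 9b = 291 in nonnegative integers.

16

gcd(9, 2) = 1  (9 = 4*2 + 1, 2 = 2*1).
Back-substituting, 2*(-4) + 9*(1) = 1.
Scale by 291: one solution is (-1164, 291). Reduce a mod 9: (6, 31).
General: a = 6 + 9t, b = 31 - 2t.
a ≥ 0 ⇒ t ≥ 0; b ≥ 0 ⇒ t ≤ 15. So t ∈ [0, 15]: 16 solutions.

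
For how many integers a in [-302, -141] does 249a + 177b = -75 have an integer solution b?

3

gcd(249, 177):
  249 = 1·177 + 72
  177 = 2·72 + 33
  72 = 2·33 + 6
  33 = 5·6 + 3
  6 = 2·3
so gcd(249, 177) = 3.
Back-substitute for Bézout coefficients:
  3 = 33 - 5·6
  ... = 249·(-27) + 177·(38)
Scale by -25: particular solution (675, -950); reduce a mod 59: (26, -37).
General solution: a = 26 + 59t, b = -37 - 83t for integer t.
-302 ≤ 26 + 59t ≤ -141 gives t ∈ [-5, -3], which is 3 values.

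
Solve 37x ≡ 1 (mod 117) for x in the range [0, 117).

19

gcd(117, 37) = 1  (117 = 3*37 + 6, 37 = 6*6 + 1, 6 = 6*1).
Back-substituting, 37*(19) + 117*(-6) = 1.
So 37*19 ≡ 1 (mod 117), and 19 mod 117 = 19.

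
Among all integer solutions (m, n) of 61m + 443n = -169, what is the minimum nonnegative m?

157

gcd(443, 61) = 1  (443 = 7×61 + 16, 61 = 3×16 + 13, 16 = 1×13 + 3, 13 = 4×3 + 1, 3 = 3×1).
1 divides -169, so solutions exist.
Back-substituting, 61×(138) + 443×(-19) = 1.
Scale by -169/1 = -169: (m₀, n₀) = (-23322, 3211).
General solution: m = -23322 + 443t, n = 3211 - 61t for integer t.
m ≥ 0: smallest is -23322 mod 443 = 157 (at t = 53), with n = -22.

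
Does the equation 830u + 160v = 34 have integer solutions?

gcd(830, 160) = 10.
10 does not divide 34 (remainder 4), so no integer solutions.

no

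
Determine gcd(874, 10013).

gcd(10013, 874) = 19  (10013 = 11×874 + 399, 874 = 2×399 + 76, 399 = 5×76 + 19, 76 = 4×19).

19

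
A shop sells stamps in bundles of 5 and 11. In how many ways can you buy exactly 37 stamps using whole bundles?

1

Need nonnegative integers with 5j + 11k = 37.
gcd(5, 11) = 1, and 5·(-2) + 11·(1) = 1.
So (j₀, k₀) = (-74, 37); general j = -74 + 11t, k = 37 - 5t.
j ≥ 0 ⇒ t ≥ 7; k ≥ 0 ⇒ t ≤ 7. That's 1 value of t.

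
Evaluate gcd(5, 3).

1

gcd(5, 3):
  5 = 1·3 + 2
  3 = 1·2 + 1
  2 = 2·1
so gcd(5, 3) = 1.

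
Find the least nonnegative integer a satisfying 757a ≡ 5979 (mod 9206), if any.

gcd(9206, 757):
  9206 = 12×757 + 122
  757 = 6×122 + 25
  122 = 4×25 + 22
  25 = 1×22 + 3
  22 = 7×3 + 1
  3 = 3×1
so gcd(9206, 757) = 1.
1 divides 5979, so solutions exist.
Back-substitute for Bézout coefficients:
  1 = 22 - 7×3
  ... = 757×(-2943) + 9206×(242)
So 757×(-2943) ≡ 1 (mod 9206); multiply by 5979: a ≡ -17596197 (mod 9206).
Smallest nonnegative: a = -17596197 mod 9206 = 5675.

5675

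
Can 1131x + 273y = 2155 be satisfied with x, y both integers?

gcd(1131, 273) = 39.
39 does not divide 2155 (remainder 10), so no integer solutions.

no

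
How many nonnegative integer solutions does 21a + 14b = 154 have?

gcd(21, 14):
  21 = 1·14 + 7
  14 = 2·7
so gcd(21, 14) = 7.
Back-substitute for Bézout coefficients:
  7 = 21 - 1·14
  ... = 21·(1) + 14·(-1)
Scale by 22: one solution is (22, -22). Reduce a mod 2: (0, 11).
General: a = 0 + 2t, b = 11 - 3t.
a ≥ 0 ⇒ t ≥ 0; b ≥ 0 ⇒ t ≤ 3. So t ∈ [0, 3]: 4 solutions.

4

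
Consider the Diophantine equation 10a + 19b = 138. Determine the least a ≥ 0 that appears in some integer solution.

10

gcd(19, 10):
  19 = 1*10 + 9
  10 = 1*9 + 1
  9 = 9*1
so gcd(19, 10) = 1.
1 divides 138, so solutions exist.
Back-substitute for Bézout coefficients:
  1 = 10 - 1*9
  ... = 10*(2) + 19*(-1)
Scale by 138/1 = 138: (a₀, b₀) = (276, -138).
General solution: a = 276 + 19t, b = -138 - 10t for integer t.
a ≥ 0: smallest is 276 mod 19 = 10 (at t = -14), with b = 2.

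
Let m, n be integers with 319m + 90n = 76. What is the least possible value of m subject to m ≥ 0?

64

gcd(319, 90):
  319 = 3·90 + 49
  90 = 1·49 + 41
  49 = 1·41 + 8
  41 = 5·8 + 1
  8 = 8·1
so gcd(319, 90) = 1.
1 divides 76, so solutions exist.
Back-substitute for Bézout coefficients:
  1 = 41 - 5·8
  ... = 319·(-11) + 90·(39)
Scale by 76/1 = 76: (m₀, n₀) = (-836, 2964).
General solution: m = -836 + 90t, n = 2964 - 319t for integer t.
m ≥ 0: smallest is -836 mod 90 = 64 (at t = 10), with n = -226.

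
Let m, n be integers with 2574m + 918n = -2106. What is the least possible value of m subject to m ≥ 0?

gcd(2574, 918) = 18  (2574 = 2·918 + 738, 918 = 1·738 + 180, 738 = 4·180 + 18, 180 = 10·18).
18 divides -2106, so solutions exist.
Back-substituting, 2574·(5) + 918·(-14) = 18.
Scale by -2106/18 = -117: (m₀, n₀) = (-585, 1638).
General solution: m = -585 + 51t, n = 1638 - 143t for integer t.
m ≥ 0: smallest is -585 mod 51 = 27 (at t = 12), with n = -78.

27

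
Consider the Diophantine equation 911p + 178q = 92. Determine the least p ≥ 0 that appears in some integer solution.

gcd(911, 178) = 1.
1 divides 92, so solutions exist.
By Bézout, 911*(17) + 178*(-87) = 1.
Scale by 92/1 = 92: (p₀, q₀) = (1564, -8004).
General solution: p = 1564 + 178t, q = -8004 - 911t for integer t.
p ≥ 0: smallest is 1564 mod 178 = 140 (at t = -8), with q = -716.

140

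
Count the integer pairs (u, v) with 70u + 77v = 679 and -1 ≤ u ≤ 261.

gcd(77, 70) = 7.
By Bézout, 70·(-1) + 77·(1) = 7.
Particular solution: (2, 7).
General solution: u = 2 + 11t, v = 7 - 10t for integer t.
-1 ≤ 2 + 11t ≤ 261 gives t ∈ [0, 23], which is 24 values.

24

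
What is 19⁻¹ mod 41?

13

gcd(41, 19) = 1.
By Bézout, 19·(13) + 41·(-6) = 1.
So 19·13 ≡ 1 (mod 41), and 13 mod 41 = 13.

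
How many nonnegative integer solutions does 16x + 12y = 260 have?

gcd(16, 12) = 4  (16 = 1·12 + 4, 12 = 3·4).
Back-substituting, 16·(1) + 12·(-1) = 4.
Scale by 65: one solution is (65, -65). Reduce x mod 3: (2, 19).
General: x = 2 + 3t, y = 19 - 4t.
x ≥ 0 ⇒ t ≥ 0; y ≥ 0 ⇒ t ≤ 4. So t ∈ [0, 4]: 5 solutions.

5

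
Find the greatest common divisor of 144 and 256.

16

gcd(256, 144) = 16  (256 = 1·144 + 112, 144 = 1·112 + 32, 112 = 3·32 + 16, 32 = 2·16).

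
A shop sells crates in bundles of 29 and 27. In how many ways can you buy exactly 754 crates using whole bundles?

1

Need nonnegative integers with 29j + 27k = 754.
gcd(29, 27) = 1, and 29·(-13) + 27·(14) = 1.
So (j₀, k₀) = (-9802, 10556); general j = -9802 + 27t, k = 10556 - 29t.
j ≥ 0 ⇒ t ≥ 364; k ≥ 0 ⇒ t ≤ 364. That's 1 value of t.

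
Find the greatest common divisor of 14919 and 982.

1

gcd(14919, 982):
  14919 = 15×982 + 189
  982 = 5×189 + 37
  189 = 5×37 + 4
  37 = 9×4 + 1
  4 = 4×1
so gcd(14919, 982) = 1.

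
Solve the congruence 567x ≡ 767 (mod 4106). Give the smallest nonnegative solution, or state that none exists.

gcd(4106, 567) = 1.
1 divides 767, so solutions exist.
By Bézout, 567·(-1079) + 4106·(149) = 1.
So 567·(-1079) ≡ 1 (mod 4106); multiply by 767: x ≡ -827593 (mod 4106).
Smallest nonnegative: x = -827593 mod 4106 = 1819.

1819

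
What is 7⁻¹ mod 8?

gcd(8, 7) = 1  (8 = 1*7 + 1, 7 = 7*1).
Back-substituting, 7*(-1) + 8*(1) = 1.
So 7*-1 ≡ 1 (mod 8), and -1 mod 8 = 7.

7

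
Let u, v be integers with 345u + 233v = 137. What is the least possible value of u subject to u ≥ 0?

gcd(345, 233) = 1  (345 = 1*233 + 112, 233 = 2*112 + 9, 112 = 12*9 + 4, 9 = 2*4 + 1, 4 = 4*1).
1 divides 137, so solutions exist.
Back-substituting, 345*(-52) + 233*(77) = 1.
Scale by 137/1 = 137: (u₀, v₀) = (-7124, 10549).
General solution: u = -7124 + 233t, v = 10549 - 345t for integer t.
u ≥ 0: smallest is -7124 mod 233 = 99 (at t = 31), with v = -146.

99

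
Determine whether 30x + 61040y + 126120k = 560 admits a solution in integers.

gcd(61040, 30) = 10.
gcd(10, 126120) = 10.
10 divides 560, so integer solutions exist.

yes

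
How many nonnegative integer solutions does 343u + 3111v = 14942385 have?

gcd(3111, 343) = 1  (3111 = 9*343 + 24, 343 = 14*24 + 7, 24 = 3*7 + 3, 7 = 2*3 + 1, 3 = 3*1).
Back-substituting, 343*(907) + 3111*(-100) = 1.
Scale by 14942385: one solution is (13552743195, -1494238500). Reduce u mod 3111: (1461, 4642).
General: u = 1461 + 3111t, v = 4642 - 343t.
u ≥ 0 ⇒ t ≥ 0; v ≥ 0 ⇒ t ≤ 13. So t ∈ [0, 13]: 14 solutions.

14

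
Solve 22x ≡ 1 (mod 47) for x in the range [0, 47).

gcd(47, 22) = 1  (47 = 2×22 + 3, 22 = 7×3 + 1, 3 = 3×1).
Back-substituting, 22×(15) + 47×(-7) = 1.
So 22×15 ≡ 1 (mod 47), and 15 mod 47 = 15.

15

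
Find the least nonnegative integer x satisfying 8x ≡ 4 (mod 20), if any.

3

gcd(20, 8) = 4.
4 divides 4, so solutions exist.
By Bézout, 8*(-2) + 20*(1) = 4.
So 8*(-2) ≡ 4 (mod 20); multiply by 1: x ≡ -2 (mod 5).
Smallest nonnegative: x = -2 mod 5 = 3.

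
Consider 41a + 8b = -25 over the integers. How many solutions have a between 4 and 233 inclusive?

29

gcd(41, 8) = 1  (41 = 5·8 + 1, 8 = 8·1).
Back-substituting, 41·(1) + 8·(-5) = 1.
Scale by -25: particular solution (-25, 125); reduce a mod 8: (7, -39).
General solution: a = 7 + 8t, b = -39 - 41t for integer t.
4 ≤ 7 + 8t ≤ 233 gives t ∈ [0, 28], which is 29 values.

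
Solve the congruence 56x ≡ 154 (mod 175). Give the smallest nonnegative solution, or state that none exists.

9

gcd(175, 56) = 7  (175 = 3*56 + 7, 56 = 8*7).
7 divides 154, so solutions exist.
Back-substituting, 56*(-3) + 175*(1) = 7.
So 56*(-3) ≡ 7 (mod 175); multiply by 22: x ≡ -66 (mod 25).
Smallest nonnegative: x = -66 mod 25 = 9.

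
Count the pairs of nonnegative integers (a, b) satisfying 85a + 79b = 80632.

12

gcd(85, 79) = 1  (85 = 1·79 + 6, 79 = 13·6 + 1, 6 = 6·1).
Back-substituting, 85·(-13) + 79·(14) = 1.
Scale by 80632: one solution is (-1048216, 1128848). Reduce a mod 79: (35, 983).
General: a = 35 + 79t, b = 983 - 85t.
a ≥ 0 ⇒ t ≥ 0; b ≥ 0 ⇒ t ≤ 11. So t ∈ [0, 11]: 12 solutions.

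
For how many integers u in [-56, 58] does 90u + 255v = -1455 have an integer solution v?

7

gcd(255, 90) = 15  (255 = 2*90 + 75, 90 = 1*75 + 15, 75 = 5*15).
Back-substituting, 90*(3) + 255*(-1) = 15.
Scale by -97: particular solution (-291, 97); reduce u mod 17: (15, -11).
General solution: u = 15 + 17t, v = -11 - 6t for integer t.
-56 ≤ 15 + 17t ≤ 58 gives t ∈ [-4, 2], which is 7 values.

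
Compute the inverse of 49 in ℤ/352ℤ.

gcd(352, 49) = 1  (352 = 7·49 + 9, 49 = 5·9 + 4, 9 = 2·4 + 1, 4 = 4·1).
Back-substituting, 49·(-79) + 352·(11) = 1.
So 49·-79 ≡ 1 (mod 352), and -79 mod 352 = 273.

273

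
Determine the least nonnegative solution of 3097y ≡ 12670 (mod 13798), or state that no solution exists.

gcd(13798, 3097) = 1  (13798 = 4·3097 + 1410, 3097 = 2·1410 + 277, 1410 = 5·277 + 25, 277 = 11·25 + 2, 25 = 12·2 + 1, 2 = 2·1).
1 divides 12670, so solutions exist.
Back-substituting, 3097·(-6625) + 13798·(1487) = 1.
So 3097·(-6625) ≡ 1 (mod 13798); multiply by 12670: y ≡ -83938750 (mod 13798).
Smallest nonnegative: y = -83938750 mod 13798 = 8282.

8282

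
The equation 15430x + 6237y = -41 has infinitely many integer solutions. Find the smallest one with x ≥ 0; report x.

2188

gcd(15430, 6237) = 1.
1 divides -41, so solutions exist.
By Bézout, 15430*(403) + 6237*(-997) = 1.
Scale by -41/1 = -41: (x₀, y₀) = (-16523, 40877).
General solution: x = -16523 + 6237t, y = 40877 - 15430t for integer t.
x ≥ 0: smallest is -16523 mod 6237 = 2188 (at t = 3), with y = -5413.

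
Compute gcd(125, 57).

gcd(125, 57):
  125 = 2×57 + 11
  57 = 5×11 + 2
  11 = 5×2 + 1
  2 = 2×1
so gcd(125, 57) = 1.

1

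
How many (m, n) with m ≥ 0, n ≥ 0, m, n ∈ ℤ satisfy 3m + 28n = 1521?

19

gcd(28, 3) = 1.
By Bézout, 3·(-9) + 28·(1) = 1.
One solution: (3, 54).
General: m = 3 + 28t, n = 54 - 3t.
m ≥ 0 ⇒ t ≥ 0; n ≥ 0 ⇒ t ≤ 18. So t ∈ [0, 18]: 19 solutions.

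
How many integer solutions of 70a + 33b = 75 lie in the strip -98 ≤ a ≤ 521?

gcd(70, 33) = 1  (70 = 2*33 + 4, 33 = 8*4 + 1, 4 = 4*1).
Back-substituting, 70*(-8) + 33*(17) = 1.
Scale by 75: particular solution (-600, 1275); reduce a mod 33: (27, -55).
General solution: a = 27 + 33t, b = -55 - 70t for integer t.
-98 ≤ 27 + 33t ≤ 521 gives t ∈ [-3, 14], which is 18 values.

18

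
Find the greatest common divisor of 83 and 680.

gcd(680, 83) = 1  (680 = 8·83 + 16, 83 = 5·16 + 3, 16 = 5·3 + 1, 3 = 3·1).

1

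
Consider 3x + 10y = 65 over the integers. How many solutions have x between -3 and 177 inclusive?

18

gcd(10, 3) = 1  (10 = 3·3 + 1, 3 = 3·1).
Back-substituting, 3·(-3) + 10·(1) = 1.
Scale by 65: particular solution (-195, 65); reduce x mod 10: (5, 5).
General solution: x = 5 + 10t, y = 5 - 3t for integer t.
-3 ≤ 5 + 10t ≤ 177 gives t ∈ [0, 17], which is 18 values.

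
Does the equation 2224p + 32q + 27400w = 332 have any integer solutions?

gcd(2224, 32) = 16  (2224 = 69×32 + 16, 32 = 2×16).
gcd(16, 27400) = 8.
8 does not divide 332 (remainder 4), so no integer solutions.

no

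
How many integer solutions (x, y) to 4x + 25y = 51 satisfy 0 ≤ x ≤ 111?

4

gcd(25, 4) = 1  (25 = 6·4 + 1, 4 = 4·1).
Back-substituting, 4·(-6) + 25·(1) = 1.
Scale by 51: particular solution (-306, 51); reduce x mod 25: (19, -1).
General solution: x = 19 + 25t, y = -1 - 4t for integer t.
0 ≤ 19 + 25t ≤ 111 gives t ∈ [0, 3], which is 4 values.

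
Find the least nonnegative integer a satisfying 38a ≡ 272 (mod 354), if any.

gcd(354, 38) = 2  (354 = 9×38 + 12, 38 = 3×12 + 2, 12 = 6×2).
2 divides 272, so solutions exist.
Back-substituting, 38×(28) + 354×(-3) = 2.
So 38×(28) ≡ 2 (mod 354); multiply by 136: a ≡ 3808 (mod 177).
Smallest nonnegative: a = 3808 mod 177 = 91.

91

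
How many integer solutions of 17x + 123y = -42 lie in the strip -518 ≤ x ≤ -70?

4

gcd(123, 17) = 1  (123 = 7*17 + 4, 17 = 4*4 + 1, 4 = 4*1).
Back-substituting, 17*(29) + 123*(-4) = 1.
Scale by -42: particular solution (-1218, 168); reduce x mod 123: (12, -2).
General solution: x = 12 + 123t, y = -2 - 17t for integer t.
-518 ≤ 12 + 123t ≤ -70 gives t ∈ [-4, -1], which is 4 values.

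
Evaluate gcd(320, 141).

1

gcd(320, 141) = 1  (320 = 2×141 + 38, 141 = 3×38 + 27, 38 = 1×27 + 11, 27 = 2×11 + 5, 11 = 2×5 + 1, 5 = 5×1).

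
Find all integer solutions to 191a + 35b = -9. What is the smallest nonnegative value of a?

gcd(191, 35) = 1.
1 divides -9, so solutions exist.
By Bézout, 191×(11) + 35×(-60) = 1.
Scale by -9/1 = -9: (a₀, b₀) = (-99, 540).
General solution: a = -99 + 35t, b = 540 - 191t for integer t.
a ≥ 0: smallest is -99 mod 35 = 6 (at t = 3), with b = -33.

6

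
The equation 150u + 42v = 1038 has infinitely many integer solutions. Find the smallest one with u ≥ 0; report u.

gcd(150, 42) = 6.
6 divides 1038, so solutions exist.
By Bézout, 150·(2) + 42·(-7) = 6.
Scale by 1038/6 = 173: (u₀, v₀) = (346, -1211).
General solution: u = 346 + 7t, v = -1211 - 25t for integer t.
u ≥ 0: smallest is 346 mod 7 = 3 (at t = -49), with v = 14.

3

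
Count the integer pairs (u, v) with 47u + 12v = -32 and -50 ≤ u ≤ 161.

gcd(47, 12) = 1  (47 = 3*12 + 11, 12 = 1*11 + 1, 11 = 11*1).
Back-substituting, 47*(-1) + 12*(4) = 1.
Scale by -32: particular solution (32, -128); reduce u mod 12: (8, -34).
General solution: u = 8 + 12t, v = -34 - 47t for integer t.
-50 ≤ 8 + 12t ≤ 161 gives t ∈ [-4, 12], which is 17 values.

17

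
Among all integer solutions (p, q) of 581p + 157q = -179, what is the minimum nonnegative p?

94

gcd(581, 157) = 1.
1 divides -179, so solutions exist.
By Bézout, 581·(10) + 157·(-37) = 1.
Scale by -179/1 = -179: (p₀, q₀) = (-1790, 6623).
General solution: p = -1790 + 157t, q = 6623 - 581t for integer t.
p ≥ 0: smallest is -1790 mod 157 = 94 (at t = 12), with q = -349.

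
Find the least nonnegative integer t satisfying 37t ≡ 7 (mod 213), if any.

52

gcd(213, 37):
  213 = 5×37 + 28
  37 = 1×28 + 9
  28 = 3×9 + 1
  9 = 9×1
so gcd(213, 37) = 1.
1 divides 7, so solutions exist.
Back-substitute for Bézout coefficients:
  1 = 28 - 3×9
  ... = 37×(-23) + 213×(4)
So 37×(-23) ≡ 1 (mod 213); multiply by 7: t ≡ -161 (mod 213).
Smallest nonnegative: t = -161 mod 213 = 52.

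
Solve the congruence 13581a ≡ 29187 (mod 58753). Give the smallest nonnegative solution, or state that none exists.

28269

gcd(58753, 13581) = 1.
1 divides 29187, so solutions exist.
By Bézout, 13581×(-6195) + 58753×(1432) = 1.
So 13581×(-6195) ≡ 1 (mod 58753); multiply by 29187: a ≡ -180813465 (mod 58753).
Smallest nonnegative: a = -180813465 mod 58753 = 28269.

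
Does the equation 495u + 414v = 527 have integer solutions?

gcd(495, 414) = 9.
9 does not divide 527 (remainder 5), so no integer solutions.

no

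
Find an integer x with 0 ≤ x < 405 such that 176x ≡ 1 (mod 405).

gcd(405, 176):
  405 = 2*176 + 53
  176 = 3*53 + 17
  53 = 3*17 + 2
  17 = 8*2 + 1
  2 = 2*1
so gcd(405, 176) = 1.
Back-substitute for Bézout coefficients:
  1 = 17 - 8*2
  ... = 176*(191) + 405*(-83)
So 176*191 ≡ 1 (mod 405), and 191 mod 405 = 191.

191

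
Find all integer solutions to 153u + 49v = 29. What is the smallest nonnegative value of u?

gcd(153, 49) = 1  (153 = 3·49 + 6, 49 = 8·6 + 1, 6 = 6·1).
1 divides 29, so solutions exist.
Back-substituting, 153·(-8) + 49·(25) = 1.
Scale by 29/1 = 29: (u₀, v₀) = (-232, 725).
General solution: u = -232 + 49t, v = 725 - 153t for integer t.
u ≥ 0: smallest is -232 mod 49 = 13 (at t = 5), with v = -40.

13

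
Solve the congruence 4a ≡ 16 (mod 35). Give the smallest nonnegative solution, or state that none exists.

gcd(35, 4) = 1.
1 divides 16, so solutions exist.
By Bézout, 4·(9) + 35·(-1) = 1.
So 4·(9) ≡ 1 (mod 35); multiply by 16: a ≡ 144 (mod 35).
Smallest nonnegative: a = 144 mod 35 = 4.

4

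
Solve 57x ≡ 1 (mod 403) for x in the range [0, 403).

gcd(403, 57) = 1.
By Bézout, 57*(99) + 403*(-14) = 1.
So 57*99 ≡ 1 (mod 403), and 99 mod 403 = 99.

99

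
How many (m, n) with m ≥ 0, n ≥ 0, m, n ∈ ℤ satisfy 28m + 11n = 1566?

5

gcd(28, 11) = 1.
By Bézout, 28·(2) + 11·(-5) = 1.
One solution: (8, 122).
General: m = 8 + 11t, n = 122 - 28t.
m ≥ 0 ⇒ t ≥ 0; n ≥ 0 ⇒ t ≤ 4. So t ∈ [0, 4]: 5 solutions.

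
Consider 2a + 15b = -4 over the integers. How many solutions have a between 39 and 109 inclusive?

5

gcd(15, 2):
  15 = 7·2 + 1
  2 = 2·1
so gcd(15, 2) = 1.
Back-substitute for Bézout coefficients:
  1 = 15 - 7·2
  ... = 2·(-7) + 15·(1)
Scale by -4: particular solution (28, -4); reduce a mod 15: (13, -2).
General solution: a = 13 + 15t, b = -2 - 2t for integer t.
39 ≤ 13 + 15t ≤ 109 gives t ∈ [2, 6], which is 5 values.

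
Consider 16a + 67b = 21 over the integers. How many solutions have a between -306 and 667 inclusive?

15

gcd(67, 16) = 1.
By Bézout, 16*(21) + 67*(-5) = 1.
Particular solution: (39, -9).
General solution: a = 39 + 67t, b = -9 - 16t for integer t.
-306 ≤ 39 + 67t ≤ 667 gives t ∈ [-5, 9], which is 15 values.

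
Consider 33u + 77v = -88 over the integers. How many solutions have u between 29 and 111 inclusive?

gcd(77, 33):
  77 = 2·33 + 11
  33 = 3·11
so gcd(77, 33) = 11.
Back-substitute for Bézout coefficients:
  11 = 77 - 2·33
  ... = 33·(-2) + 77·(1)
Scale by -8: particular solution (16, -8); reduce u mod 7: (2, -2).
General solution: u = 2 + 7t, v = -2 - 3t for integer t.
29 ≤ 2 + 7t ≤ 111 gives t ∈ [4, 15], which is 12 values.

12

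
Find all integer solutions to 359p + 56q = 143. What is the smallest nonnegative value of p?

gcd(359, 56):
  359 = 6×56 + 23
  56 = 2×23 + 10
  23 = 2×10 + 3
  10 = 3×3 + 1
  3 = 3×1
so gcd(359, 56) = 1.
1 divides 143, so solutions exist.
Back-substitute for Bézout coefficients:
  1 = 10 - 3×3
  ... = 359×(-17) + 56×(109)
Scale by 143/1 = 143: (p₀, q₀) = (-2431, 15587).
General solution: p = -2431 + 56t, q = 15587 - 359t for integer t.
p ≥ 0: smallest is -2431 mod 56 = 33 (at t = 44), with q = -209.

33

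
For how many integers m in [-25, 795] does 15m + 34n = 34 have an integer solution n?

gcd(34, 15) = 1.
By Bézout, 15×(-9) + 34×(4) = 1.
Particular solution: (0, 1).
General solution: m = 0 + 34t, n = 1 - 15t for integer t.
-25 ≤ 0 + 34t ≤ 795 gives t ∈ [0, 23], which is 24 values.

24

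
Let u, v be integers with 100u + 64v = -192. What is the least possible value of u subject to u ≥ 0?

0

gcd(100, 64):
  100 = 1×64 + 36
  64 = 1×36 + 28
  36 = 1×28 + 8
  28 = 3×8 + 4
  8 = 2×4
so gcd(100, 64) = 4.
4 divides -192, so solutions exist.
Back-substitute for Bézout coefficients:
  4 = 28 - 3×8
  ... = 100×(-7) + 64×(11)
Scale by -192/4 = -48: (u₀, v₀) = (336, -528).
General solution: u = 336 + 16t, v = -528 - 25t for integer t.
u ≥ 0: smallest is 336 mod 16 = 0 (at t = -21), with v = -3.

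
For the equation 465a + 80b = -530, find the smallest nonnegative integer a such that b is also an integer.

gcd(465, 80):
  465 = 5*80 + 65
  80 = 1*65 + 15
  65 = 4*15 + 5
  15 = 3*5
so gcd(465, 80) = 5.
5 divides -530, so solutions exist.
Back-substitute for Bézout coefficients:
  5 = 65 - 4*15
  ... = 465*(5) + 80*(-29)
Scale by -530/5 = -106: (a₀, b₀) = (-530, 3074).
General solution: a = -530 + 16t, b = 3074 - 93t for integer t.
a ≥ 0: smallest is -530 mod 16 = 14 (at t = 34), with b = -88.

14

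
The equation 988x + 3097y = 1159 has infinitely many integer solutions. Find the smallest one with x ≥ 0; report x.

gcd(3097, 988) = 19.
19 divides 1159, so solutions exist.
By Bézout, 988×(-47) + 3097×(15) = 19.
Scale by 1159/19 = 61: (x₀, y₀) = (-2867, 915).
General solution: x = -2867 + 163t, y = 915 - 52t for integer t.
x ≥ 0: smallest is -2867 mod 163 = 67 (at t = 18), with y = -21.

67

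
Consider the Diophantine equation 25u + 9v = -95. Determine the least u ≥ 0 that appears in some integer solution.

7

gcd(25, 9) = 1  (25 = 2·9 + 7, 9 = 1·7 + 2, 7 = 3·2 + 1, 2 = 2·1).
1 divides -95, so solutions exist.
Back-substituting, 25·(4) + 9·(-11) = 1.
Scale by -95/1 = -95: (u₀, v₀) = (-380, 1045).
General solution: u = -380 + 9t, v = 1045 - 25t for integer t.
u ≥ 0: smallest is -380 mod 9 = 7 (at t = 43), with v = -30.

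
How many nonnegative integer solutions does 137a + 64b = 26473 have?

3

gcd(137, 64) = 1  (137 = 2·64 + 9, 64 = 7·9 + 1, 9 = 9·1).
Back-substituting, 137·(-7) + 64·(15) = 1.
Scale by 26473: one solution is (-185311, 397095). Reduce a mod 64: (33, 343).
General: a = 33 + 64t, b = 343 - 137t.
a ≥ 0 ⇒ t ≥ 0; b ≥ 0 ⇒ t ≤ 2. So t ∈ [0, 2]: 3 solutions.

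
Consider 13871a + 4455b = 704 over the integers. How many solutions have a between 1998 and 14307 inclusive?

gcd(13871, 4455):
  13871 = 3·4455 + 506
  4455 = 8·506 + 407
  506 = 1·407 + 99
  407 = 4·99 + 11
  99 = 9·11
so gcd(13871, 4455) = 11.
Back-substitute for Bézout coefficients:
  11 = 407 - 4·99
  ... = 13871·(-44) + 4455·(137)
Scale by 64: particular solution (-2816, 8768); reduce a mod 405: (19, -59).
General solution: a = 19 + 405t, b = -59 - 1261t for integer t.
1998 ≤ 19 + 405t ≤ 14307 gives t ∈ [5, 35], which is 31 values.

31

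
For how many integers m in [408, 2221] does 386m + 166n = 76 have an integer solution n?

22

gcd(386, 166):
  386 = 2*166 + 54
  166 = 3*54 + 4
  54 = 13*4 + 2
  4 = 2*2
so gcd(386, 166) = 2.
Back-substitute for Bézout coefficients:
  2 = 54 - 13*4
  ... = 386*(40) + 166*(-93)
Scale by 38: particular solution (1520, -3534); reduce m mod 83: (26, -60).
General solution: m = 26 + 83t, n = -60 - 193t for integer t.
408 ≤ 26 + 83t ≤ 2221 gives t ∈ [5, 26], which is 22 values.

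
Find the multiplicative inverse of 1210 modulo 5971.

gcd(5971, 1210) = 1  (5971 = 4×1210 + 1131, 1210 = 1×1131 + 79, 1131 = 14×79 + 25, 79 = 3×25 + 4, 25 = 6×4 + 1, 4 = 4×1).
Back-substituting, 1210×(-1436) + 5971×(291) = 1.
So 1210×-1436 ≡ 1 (mod 5971), and -1436 mod 5971 = 4535.

4535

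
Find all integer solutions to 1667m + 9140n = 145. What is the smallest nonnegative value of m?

gcd(9140, 1667):
  9140 = 5·1667 + 805
  1667 = 2·805 + 57
  805 = 14·57 + 7
  57 = 8·7 + 1
  7 = 7·1
so gcd(9140, 1667) = 1.
1 divides 145, so solutions exist.
Back-substitute for Bézout coefficients:
  1 = 57 - 8·7
  ... = 1667·(1283) + 9140·(-234)
Scale by 145/1 = 145: (m₀, n₀) = (186035, -33930).
General solution: m = 186035 + 9140t, n = -33930 - 1667t for integer t.
m ≥ 0: smallest is 186035 mod 9140 = 3235 (at t = -20), with n = -590.

3235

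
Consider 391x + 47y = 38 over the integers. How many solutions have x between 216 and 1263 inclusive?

gcd(391, 47):
  391 = 8×47 + 15
  47 = 3×15 + 2
  15 = 7×2 + 1
  2 = 2×1
so gcd(391, 47) = 1.
Back-substitute for Bézout coefficients:
  1 = 15 - 7×2
  ... = 391×(22) + 47×(-183)
Scale by 38: particular solution (836, -6954); reduce x mod 47: (37, -307).
General solution: x = 37 + 47t, y = -307 - 391t for integer t.
216 ≤ 37 + 47t ≤ 1263 gives t ∈ [4, 26], which is 23 values.

23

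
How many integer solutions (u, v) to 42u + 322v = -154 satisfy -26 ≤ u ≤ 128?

gcd(322, 42) = 14  (322 = 7*42 + 28, 42 = 1*28 + 14, 28 = 2*14).
Back-substituting, 42*(8) + 322*(-1) = 14.
Scale by -11: particular solution (-88, 11); reduce u mod 23: (4, -1).
General solution: u = 4 + 23t, v = -1 - 3t for integer t.
-26 ≤ 4 + 23t ≤ 128 gives t ∈ [-1, 5], which is 7 values.

7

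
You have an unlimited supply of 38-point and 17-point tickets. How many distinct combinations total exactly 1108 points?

Need nonnegative integers with 38j + 17k = 1108.
gcd(38, 17) = 1, and 38·(-4) + 17·(9) = 1.
So (j₀, k₀) = (-4432, 9972); general j = -4432 + 17t, k = 9972 - 38t.
j ≥ 0 ⇒ t ≥ 261; k ≥ 0 ⇒ t ≤ 262. That's 2 values of t.

2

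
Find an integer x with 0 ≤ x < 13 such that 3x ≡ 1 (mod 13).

gcd(13, 3) = 1.
By Bézout, 3·(-4) + 13·(1) = 1.
So 3·-4 ≡ 1 (mod 13), and -4 mod 13 = 9.

9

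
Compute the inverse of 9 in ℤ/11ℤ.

5

gcd(11, 9) = 1  (11 = 1*9 + 2, 9 = 4*2 + 1, 2 = 2*1).
Back-substituting, 9*(5) + 11*(-4) = 1.
So 9*5 ≡ 1 (mod 11), and 5 mod 11 = 5.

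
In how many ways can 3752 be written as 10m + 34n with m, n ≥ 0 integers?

22

gcd(34, 10) = 2.
By Bézout, 10·(7) + 34·(-2) = 2.
One solution: (8, 108).
General: m = 8 + 17t, n = 108 - 5t.
m ≥ 0 ⇒ t ≥ 0; n ≥ 0 ⇒ t ≤ 21. So t ∈ [0, 21]: 22 solutions.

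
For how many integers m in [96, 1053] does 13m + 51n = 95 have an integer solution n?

gcd(51, 13) = 1.
By Bézout, 13·(4) + 51·(-1) = 1.
Particular solution: (23, -4).
General solution: m = 23 + 51t, n = -4 - 13t for integer t.
96 ≤ 23 + 51t ≤ 1053 gives t ∈ [2, 20], which is 19 values.

19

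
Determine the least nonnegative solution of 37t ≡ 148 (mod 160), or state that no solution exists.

gcd(160, 37) = 1  (160 = 4×37 + 12, 37 = 3×12 + 1, 12 = 12×1).
1 divides 148, so solutions exist.
Back-substituting, 37×(13) + 160×(-3) = 1.
So 37×(13) ≡ 1 (mod 160); multiply by 148: t ≡ 1924 (mod 160).
Smallest nonnegative: t = 1924 mod 160 = 4.

4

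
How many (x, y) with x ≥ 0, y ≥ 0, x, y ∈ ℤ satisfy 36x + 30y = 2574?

14

gcd(36, 30):
  36 = 1×30 + 6
  30 = 5×6
so gcd(36, 30) = 6.
Back-substitute for Bézout coefficients:
  6 = 36 - 1×30
  ... = 36×(1) + 30×(-1)
Scale by 429: one solution is (429, -429). Reduce x mod 5: (4, 81).
General: x = 4 + 5t, y = 81 - 6t.
x ≥ 0 ⇒ t ≥ 0; y ≥ 0 ⇒ t ≤ 13. So t ∈ [0, 13]: 14 solutions.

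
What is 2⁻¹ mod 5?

gcd(5, 2) = 1  (5 = 2×2 + 1, 2 = 2×1).
Back-substituting, 2×(-2) + 5×(1) = 1.
So 2×-2 ≡ 1 (mod 5), and -2 mod 5 = 3.

3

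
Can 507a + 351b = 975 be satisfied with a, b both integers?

yes

gcd(507, 351) = 39  (507 = 1·351 + 156, 351 = 2·156 + 39, 156 = 4·39).
39 divides 975, so integer solutions exist.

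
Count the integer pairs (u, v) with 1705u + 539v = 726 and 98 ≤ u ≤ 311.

gcd(1705, 539) = 11.
By Bézout, 1705*(-6) + 539*(19) = 11.
Particular solution: (45, -141).
General solution: u = 45 + 49t, v = -141 - 155t for integer t.
98 ≤ 45 + 49t ≤ 311 gives t ∈ [2, 5], which is 4 values.

4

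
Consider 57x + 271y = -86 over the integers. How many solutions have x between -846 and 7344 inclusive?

gcd(271, 57) = 1.
By Bézout, 57×(-19) + 271×(4) = 1.
Particular solution: (8, -2).
General solution: x = 8 + 271t, y = -2 - 57t for integer t.
-846 ≤ 8 + 271t ≤ 7344 gives t ∈ [-3, 27], which is 31 values.

31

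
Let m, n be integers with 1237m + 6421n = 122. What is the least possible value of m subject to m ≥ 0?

gcd(6421, 1237) = 1.
1 divides 122, so solutions exist.
By Bézout, 1237×(789) + 6421×(-152) = 1.
Scale by 122/1 = 122: (m₀, n₀) = (96258, -18544).
General solution: m = 96258 + 6421t, n = -18544 - 1237t for integer t.
m ≥ 0: smallest is 96258 mod 6421 = 6364 (at t = -14), with n = -1226.

6364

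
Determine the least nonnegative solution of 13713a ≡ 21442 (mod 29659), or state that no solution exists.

no solution

gcd(29659, 13713) = 7  (29659 = 2·13713 + 2233, 13713 = 6·2233 + 315, 2233 = 7·315 + 28, 315 = 11·28 + 7, 28 = 4·7).
7 does not divide 21442, so the congruence has no solution.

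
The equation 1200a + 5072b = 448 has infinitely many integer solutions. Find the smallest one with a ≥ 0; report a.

gcd(5072, 1200) = 16  (5072 = 4×1200 + 272, 1200 = 4×272 + 112, 272 = 2×112 + 48, 112 = 2×48 + 16, 48 = 3×16).
16 divides 448, so solutions exist.
Back-substituting, 1200×(93) + 5072×(-22) = 16.
Scale by 448/16 = 28: (a₀, b₀) = (2604, -616).
General solution: a = 2604 + 317t, b = -616 - 75t for integer t.
a ≥ 0: smallest is 2604 mod 317 = 68 (at t = -8), with b = -16.

68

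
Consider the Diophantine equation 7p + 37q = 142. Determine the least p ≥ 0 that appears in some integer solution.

15

gcd(37, 7) = 1  (37 = 5*7 + 2, 7 = 3*2 + 1, 2 = 2*1).
1 divides 142, so solutions exist.
Back-substituting, 7*(16) + 37*(-3) = 1.
Scale by 142/1 = 142: (p₀, q₀) = (2272, -426).
General solution: p = 2272 + 37t, q = -426 - 7t for integer t.
p ≥ 0: smallest is 2272 mod 37 = 15 (at t = -61), with q = 1.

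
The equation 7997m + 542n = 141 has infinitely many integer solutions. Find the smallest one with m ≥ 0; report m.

219

gcd(7997, 542) = 1  (7997 = 14*542 + 409, 542 = 1*409 + 133, 409 = 3*133 + 10, 133 = 13*10 + 3, 10 = 3*3 + 1, 3 = 3*1).
1 divides 141, so solutions exist.
Back-substituting, 7997*(163) + 542*(-2405) = 1.
Scale by 141/1 = 141: (m₀, n₀) = (22983, -339105).
General solution: m = 22983 + 542t, n = -339105 - 7997t for integer t.
m ≥ 0: smallest is 22983 mod 542 = 219 (at t = -42), with n = -3231.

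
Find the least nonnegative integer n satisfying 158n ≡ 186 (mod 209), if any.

107

gcd(209, 158):
  209 = 1·158 + 51
  158 = 3·51 + 5
  51 = 10·5 + 1
  5 = 5·1
so gcd(209, 158) = 1.
1 divides 186, so solutions exist.
Back-substitute for Bézout coefficients:
  1 = 51 - 10·5
  ... = 158·(-41) + 209·(31)
So 158·(-41) ≡ 1 (mod 209); multiply by 186: n ≡ -7626 (mod 209).
Smallest nonnegative: n = -7626 mod 209 = 107.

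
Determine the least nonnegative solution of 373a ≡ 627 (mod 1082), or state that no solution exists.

gcd(1082, 373) = 1.
1 divides 627, so solutions exist.
By Bézout, 373·(351) + 1082·(-121) = 1.
So 373·(351) ≡ 1 (mod 1082); multiply by 627: a ≡ 220077 (mod 1082).
Smallest nonnegative: a = 220077 mod 1082 = 431.

431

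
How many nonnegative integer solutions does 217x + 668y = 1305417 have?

9

gcd(668, 217):
  668 = 3*217 + 17
  217 = 12*17 + 13
  17 = 1*13 + 4
  13 = 3*4 + 1
  4 = 4*1
so gcd(668, 217) = 1.
Back-substitute for Bézout coefficients:
  1 = 13 - 3*4
  ... = 217*(157) + 668*(-51)
Scale by 1305417: one solution is (204950469, -66576267). Reduce x mod 668: (53, 1937).
General: x = 53 + 668t, y = 1937 - 217t.
x ≥ 0 ⇒ t ≥ 0; y ≥ 0 ⇒ t ≤ 8. So t ∈ [0, 8]: 9 solutions.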